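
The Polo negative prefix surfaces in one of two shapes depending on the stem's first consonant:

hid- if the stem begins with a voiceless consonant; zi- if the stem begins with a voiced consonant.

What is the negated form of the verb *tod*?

hidtod

Since the first consonant of *tod* is /t/ (voiceless), it takes hid-, giving *hidtod*.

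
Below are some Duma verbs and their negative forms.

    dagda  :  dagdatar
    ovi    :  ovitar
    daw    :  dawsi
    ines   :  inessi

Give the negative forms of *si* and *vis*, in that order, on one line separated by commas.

sitar, vissi

The alternation tracks the final sound of the stem — -si when the stem ends in a consonant (*daw*, *ines*); -tar when the stem ends in a vowel (*dagda*, *ovi*).
Since the final sound of *si* is /i/ (a vowel), it takes -tar, giving *sitar*.
The final sound of *vis* is /s/, which is a consonant, so the suffix is -si, giving *vissi*.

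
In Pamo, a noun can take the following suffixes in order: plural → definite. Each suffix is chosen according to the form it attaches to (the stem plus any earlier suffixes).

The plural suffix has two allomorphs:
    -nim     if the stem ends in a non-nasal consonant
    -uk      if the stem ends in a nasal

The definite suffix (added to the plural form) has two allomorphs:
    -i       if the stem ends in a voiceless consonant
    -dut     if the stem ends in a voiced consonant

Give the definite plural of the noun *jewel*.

*jewel*: final consonant = /l/, non-nasal → -nim → *jewelnim*.
The final consonant of the plural form *jewelnim* is /m/, which is voiced, so the definite suffix is -dut, giving *jewelnimdut*.

jewelnimdut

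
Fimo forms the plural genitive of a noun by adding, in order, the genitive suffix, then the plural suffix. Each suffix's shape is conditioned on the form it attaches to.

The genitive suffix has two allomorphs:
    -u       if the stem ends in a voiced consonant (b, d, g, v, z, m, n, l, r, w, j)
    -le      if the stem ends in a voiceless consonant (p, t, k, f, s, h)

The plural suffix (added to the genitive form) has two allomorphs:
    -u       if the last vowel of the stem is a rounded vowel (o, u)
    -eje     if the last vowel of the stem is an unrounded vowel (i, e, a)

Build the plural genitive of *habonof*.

habonofleeje

*habonof*: final consonant = /f/, voiceless → -le → *habonofle*.
Since the last vowel of the genitive form *habonofle* is /e/ (an unrounded vowel), it takes -eje, giving *habonofleeje*.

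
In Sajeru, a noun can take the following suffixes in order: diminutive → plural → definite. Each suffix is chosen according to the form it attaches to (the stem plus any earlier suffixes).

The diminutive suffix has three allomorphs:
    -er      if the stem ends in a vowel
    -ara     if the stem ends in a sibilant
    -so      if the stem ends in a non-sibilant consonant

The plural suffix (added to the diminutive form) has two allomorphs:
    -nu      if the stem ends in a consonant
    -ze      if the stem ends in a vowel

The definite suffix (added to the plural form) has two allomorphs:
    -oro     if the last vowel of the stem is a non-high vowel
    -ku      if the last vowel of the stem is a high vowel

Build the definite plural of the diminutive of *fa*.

The final sound of *fa* is /a/, which is a vowel, so the diminutive suffix is -er, giving *faer*.
The diminutive form *faer*: final sound = /r/, a consonant → -nu → *faernu*.
The last vowel of the plural form *faernu* is /u/, which is a high vowel, so the definite suffix is -ku, giving *faernuku*.

faernuku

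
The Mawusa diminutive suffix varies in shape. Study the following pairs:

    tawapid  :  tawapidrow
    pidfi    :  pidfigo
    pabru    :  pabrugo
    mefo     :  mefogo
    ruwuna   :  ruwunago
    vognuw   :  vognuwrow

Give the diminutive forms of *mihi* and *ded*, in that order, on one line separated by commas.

mihigo, dedrow

The pattern is consonant vs. vowel: -row when the stem ends in a consonant (*tawapid*, *vognuw*); -go when the stem ends in a vowel (*pidfi*, *pabru*, *mefo*, *ruwuna*).
The final sound of *mihi* is /i/, which is a vowel, so the suffix is -go, giving *mihigo*.
*ded*: final sound = /d/, a consonant → -row → *dedrow*.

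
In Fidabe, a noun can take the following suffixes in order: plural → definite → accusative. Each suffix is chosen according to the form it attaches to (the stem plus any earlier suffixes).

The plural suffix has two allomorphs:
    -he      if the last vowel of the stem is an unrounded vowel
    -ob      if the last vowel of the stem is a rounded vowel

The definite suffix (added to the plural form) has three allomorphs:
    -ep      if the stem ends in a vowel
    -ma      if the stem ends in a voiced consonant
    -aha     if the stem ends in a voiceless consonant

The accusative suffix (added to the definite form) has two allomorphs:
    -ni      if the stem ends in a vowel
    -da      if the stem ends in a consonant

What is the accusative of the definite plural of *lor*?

lorobmani

*lor* — last vowel /o/ (a rounded vowel) → -ob → *lorob*.
Since the final sound of the plural form *lorob* is /b/ (a voiced consonant), it takes -ma, giving *lorobma*.
The definite form *lorobma*: final sound = /a/, a vowel → -ni → *lorobmani*.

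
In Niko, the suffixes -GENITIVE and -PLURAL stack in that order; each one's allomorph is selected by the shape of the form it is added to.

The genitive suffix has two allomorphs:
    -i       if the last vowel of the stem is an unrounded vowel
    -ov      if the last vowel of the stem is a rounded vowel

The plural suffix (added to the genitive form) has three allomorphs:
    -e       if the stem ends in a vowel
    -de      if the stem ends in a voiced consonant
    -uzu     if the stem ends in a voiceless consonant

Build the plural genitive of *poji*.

pojiie

*poji*: last vowel = /i/, an unrounded vowel → -i → *pojii*.
The genitive form *pojii*: final sound = /i/, a vowel → -e → *pojiie*.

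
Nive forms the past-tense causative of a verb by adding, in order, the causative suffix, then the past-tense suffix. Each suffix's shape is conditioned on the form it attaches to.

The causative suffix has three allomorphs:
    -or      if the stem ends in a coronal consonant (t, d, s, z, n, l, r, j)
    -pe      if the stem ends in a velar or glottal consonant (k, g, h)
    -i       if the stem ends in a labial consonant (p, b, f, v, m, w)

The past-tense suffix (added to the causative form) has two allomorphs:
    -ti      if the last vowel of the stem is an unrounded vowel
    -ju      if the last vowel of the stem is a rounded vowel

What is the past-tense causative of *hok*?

hokpeti

*hok* — final consonant /k/ (velar/glottal) → -pe → *hokpe*.
Since the last vowel of the causative form *hokpe* is /e/ (an unrounded vowel), it takes -ti, giving *hokpeti*.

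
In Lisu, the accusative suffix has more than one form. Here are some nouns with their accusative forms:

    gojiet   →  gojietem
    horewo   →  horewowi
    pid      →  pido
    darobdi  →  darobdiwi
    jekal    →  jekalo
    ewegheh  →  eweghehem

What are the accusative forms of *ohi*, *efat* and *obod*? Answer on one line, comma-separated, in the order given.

The alternation tracks the final sound of the stem — -em when the stem ends in a voiceless consonant (*gojiet*, *ewegheh*); -o when the stem ends in a voiced consonant (*pid*, *jekal*); -wi when the stem ends in a vowel (*horewo*, *darobdi*).
Since the final sound of *ohi* is /i/ (a vowel), it takes -wi, giving *ohiwi*.
Since the final sound of *efat* is /t/ (a voiceless consonant), it takes -em, giving *efatem*.
*obod*: final sound = /d/, a voiced consonant → -o → *obodo*.

ohiwi, efatem, obodo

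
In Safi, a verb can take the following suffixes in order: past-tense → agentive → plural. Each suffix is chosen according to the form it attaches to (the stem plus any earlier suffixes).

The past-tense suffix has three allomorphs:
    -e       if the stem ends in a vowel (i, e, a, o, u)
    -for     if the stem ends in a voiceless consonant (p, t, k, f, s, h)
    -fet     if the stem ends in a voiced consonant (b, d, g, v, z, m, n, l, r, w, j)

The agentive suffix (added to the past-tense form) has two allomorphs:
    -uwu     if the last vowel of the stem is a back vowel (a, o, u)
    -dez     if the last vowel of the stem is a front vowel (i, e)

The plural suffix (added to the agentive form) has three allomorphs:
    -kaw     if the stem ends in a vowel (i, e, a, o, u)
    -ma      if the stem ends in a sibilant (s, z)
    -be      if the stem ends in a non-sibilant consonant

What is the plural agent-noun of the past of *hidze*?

hidzeedezma

The final sound of *hidze* is /e/, which is a vowel, so the past-tense suffix is -e, giving *hidzee*.
The past-tense form *hidzee*: last vowel = /e/, a front vowel → -dez → *hidzeedez*.
The final sound of the agentive form *hidzeedez* is /z/, which is a sibilant, so the plural suffix is -ma, giving *hidzeedezma*.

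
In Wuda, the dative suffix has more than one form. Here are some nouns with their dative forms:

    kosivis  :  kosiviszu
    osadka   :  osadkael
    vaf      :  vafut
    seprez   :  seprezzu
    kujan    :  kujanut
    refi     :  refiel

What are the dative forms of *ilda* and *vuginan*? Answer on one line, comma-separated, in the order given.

The pattern is sibilance of the final sound: -zu when the stem ends in a sibilant (*kosivis*, *seprez*); -ut when the stem ends in a non-sibilant consonant (*vaf*, *kujan*); -el when the stem ends in a vowel (*osadka*, *refi*).
Since the final sound of *ilda* is /a/ (a vowel), it takes -el, giving *ildael*.
*vuginan*: final sound = /n/, a non-sibilant consonant → -ut → *vuginanut*.

ildael, vuginanut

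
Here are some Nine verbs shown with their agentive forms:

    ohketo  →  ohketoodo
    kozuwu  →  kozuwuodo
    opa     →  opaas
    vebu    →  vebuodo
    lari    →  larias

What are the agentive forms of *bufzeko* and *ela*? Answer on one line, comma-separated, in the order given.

bufzekoodo, elaas

Looking at the last vowel of each stem: -odo when the last vowel of the stem is a rounded vowel (*ohketo*, *kozuwu*, *vebu*); -as when the last vowel of the stem is an unrounded vowel (*opa*, *lari*).
*bufzeko*: last vowel = /o/, a rounded vowel → -odo → *bufzekoodo*.
*ela* — last vowel /a/ (an unrounded vowel) → -as → *elaas*.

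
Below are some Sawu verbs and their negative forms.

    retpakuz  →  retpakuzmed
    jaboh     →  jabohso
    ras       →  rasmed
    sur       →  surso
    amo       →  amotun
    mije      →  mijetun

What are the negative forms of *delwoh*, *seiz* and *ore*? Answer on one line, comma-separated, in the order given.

delwohso, seizmed, oretun

The suffix is conditioned by the final sound: -med when the stem ends in a sibilant (*retpakuz*, *ras*); -so when the stem ends in a non-sibilant consonant (*jaboh*, *sur*); -tun when the stem ends in a vowel (*amo*, *mije*).
*delwoh* — final sound /h/ (a non-sibilant consonant) → -so → *delwohso*.
The final sound of *seiz* is /z/, which is a sibilant, so the suffix is -med, giving *seizmed*.
The final sound of *ore* is /e/, which is a vowel, so the suffix is -tun, giving *oretun*.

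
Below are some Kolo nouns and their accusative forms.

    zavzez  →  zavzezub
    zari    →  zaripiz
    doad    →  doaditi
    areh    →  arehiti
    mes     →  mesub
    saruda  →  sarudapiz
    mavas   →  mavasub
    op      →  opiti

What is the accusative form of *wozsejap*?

The alternation tracks the final sound of the stem — -ub when the stem ends in a sibilant (*zavzez*, *mes*, *mavas*); -iti when the stem ends in a non-sibilant consonant (*doad*, *areh*, *op*); -piz when the stem ends in a vowel (*zari*, *saruda*).
The final sound of *wozsejap* is /p/, which is a non-sibilant consonant, so the suffix is -iti, giving *wozsejapiti*.

wozsejapiti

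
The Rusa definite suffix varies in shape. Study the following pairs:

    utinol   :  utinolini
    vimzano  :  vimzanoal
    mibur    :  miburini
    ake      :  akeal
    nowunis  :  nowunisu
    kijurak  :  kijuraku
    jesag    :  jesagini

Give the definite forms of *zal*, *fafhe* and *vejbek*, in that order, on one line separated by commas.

zalini, fafheal, vejbeku

Looking at the final sound of each stem: -u when the stem ends in a voiceless consonant (*nowunis*, *kijurak*); -ini when the stem ends in a voiced consonant (*utinol*, *mibur*, *jesag*); -al when the stem ends in a vowel (*vimzano*, *ake*).
*zal* — final sound /l/ (a voiced consonant) → -ini → *zalini*.
Since the final sound of *fafhe* is /e/ (a vowel), it takes -al, giving *fafheal*.
*vejbek*: final sound = /k/, a voiceless consonant → -u → *vejbeku*.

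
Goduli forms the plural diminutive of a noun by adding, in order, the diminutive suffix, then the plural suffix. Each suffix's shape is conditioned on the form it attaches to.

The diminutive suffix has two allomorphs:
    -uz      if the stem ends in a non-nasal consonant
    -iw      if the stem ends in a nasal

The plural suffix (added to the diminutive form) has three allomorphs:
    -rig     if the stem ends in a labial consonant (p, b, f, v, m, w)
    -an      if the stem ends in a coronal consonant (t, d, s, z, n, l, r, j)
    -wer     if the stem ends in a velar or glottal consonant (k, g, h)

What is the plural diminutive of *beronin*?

beroniniwrig

Since the final consonant of *beronin* is /n/ (a nasal), it takes -iw, giving *beroniniw*.
The final consonant of the diminutive form *beroniniw* is /w/, which is labial, so the plural suffix is -rig, giving *beroniniwrig*.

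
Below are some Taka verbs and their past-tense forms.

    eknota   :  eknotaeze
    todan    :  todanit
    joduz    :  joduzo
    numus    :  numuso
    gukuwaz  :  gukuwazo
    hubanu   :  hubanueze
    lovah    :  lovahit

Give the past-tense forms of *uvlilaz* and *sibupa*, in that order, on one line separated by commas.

uvlilazo, sibupaeze

The suffix is conditioned by the final sound: -o when the stem ends in a sibilant (*joduz*, *numus*, *gukuwaz*); -it when the stem ends in a non-sibilant consonant (*todan*, *lovah*); -eze when the stem ends in a vowel (*eknota*, *hubanu*).
*uvlilaz*: final sound = /z/, a sibilant → -o → *uvlilazo*.
*sibupa* — final sound /a/ (a vowel) → -eze → *sibupaeze*.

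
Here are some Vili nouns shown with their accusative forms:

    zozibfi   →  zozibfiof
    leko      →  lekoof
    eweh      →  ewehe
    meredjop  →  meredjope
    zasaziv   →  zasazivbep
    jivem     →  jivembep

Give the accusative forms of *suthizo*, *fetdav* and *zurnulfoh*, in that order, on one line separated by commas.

Looking at the final sound of each stem: -e when the stem ends in a voiceless consonant (*eweh*, *meredjop*); -bep when the stem ends in a voiced consonant (*zasaziv*, *jivem*); -of when the stem ends in a vowel (*zozibfi*, *leko*).
*suthizo*: final sound = /o/, a vowel → -of → *suthizoof*.
*fetdav* — final sound /v/ (a voiced consonant) → -bep → *fetdavbep*.
*zurnulfoh*: final sound = /h/, a voiceless consonant → -e → *zurnulfohe*.

suthizoof, fetdavbep, zurnulfohe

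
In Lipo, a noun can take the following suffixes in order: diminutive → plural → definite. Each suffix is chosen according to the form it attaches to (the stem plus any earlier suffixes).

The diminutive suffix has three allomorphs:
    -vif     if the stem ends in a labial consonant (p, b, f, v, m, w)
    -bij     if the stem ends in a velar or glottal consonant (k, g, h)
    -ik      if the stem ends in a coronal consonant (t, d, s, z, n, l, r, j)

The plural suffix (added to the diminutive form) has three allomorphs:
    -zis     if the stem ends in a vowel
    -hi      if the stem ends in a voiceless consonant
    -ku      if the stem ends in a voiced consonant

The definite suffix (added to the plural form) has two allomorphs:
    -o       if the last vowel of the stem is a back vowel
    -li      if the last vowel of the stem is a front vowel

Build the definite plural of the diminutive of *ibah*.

ibahbijkuo

The final consonant of *ibah* is /h/, which is velar/glottal, so the diminutive suffix is -bij, giving *ibahbij*.
Since the final sound of the diminutive form *ibahbij* is /j/ (a voiced consonant), it takes -ku, giving *ibahbijku*.
Since the last vowel of the plural form *ibahbijku* is /u/ (a back vowel), it takes -o, giving *ibahbijkuo*.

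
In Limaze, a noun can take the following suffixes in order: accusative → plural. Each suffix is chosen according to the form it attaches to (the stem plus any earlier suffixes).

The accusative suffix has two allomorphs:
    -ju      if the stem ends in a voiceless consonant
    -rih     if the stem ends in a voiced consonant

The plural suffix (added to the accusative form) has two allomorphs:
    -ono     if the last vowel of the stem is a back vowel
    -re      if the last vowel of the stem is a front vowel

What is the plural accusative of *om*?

omrihre

Since the final consonant of *om* is /m/ (voiced), it takes -rih, giving *omrih*.
The last vowel of the accusative form *omrih* is /i/, which is a front vowel, so the plural suffix is -re, giving *omrihre*.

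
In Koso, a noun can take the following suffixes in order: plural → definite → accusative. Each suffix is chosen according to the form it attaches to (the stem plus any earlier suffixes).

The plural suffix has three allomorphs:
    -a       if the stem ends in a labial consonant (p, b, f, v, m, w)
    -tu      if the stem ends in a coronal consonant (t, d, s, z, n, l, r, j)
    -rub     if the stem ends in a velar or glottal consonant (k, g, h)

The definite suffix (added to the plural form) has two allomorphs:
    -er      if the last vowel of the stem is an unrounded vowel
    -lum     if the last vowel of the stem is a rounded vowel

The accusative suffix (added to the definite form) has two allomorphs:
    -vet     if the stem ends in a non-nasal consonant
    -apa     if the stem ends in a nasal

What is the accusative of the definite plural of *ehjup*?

ehjupaervet

Since the final consonant of *ehjup* is /p/ (labial), it takes -a, giving *ehjupa*.
The last vowel of the plural form *ehjupa* is /a/, which is an unrounded vowel, so the definite suffix is -er, giving *ehjupaer*.
Since the final consonant of the definite form *ehjupaer* is /r/ (non-nasal), it takes -vet, giving *ehjupaervet*.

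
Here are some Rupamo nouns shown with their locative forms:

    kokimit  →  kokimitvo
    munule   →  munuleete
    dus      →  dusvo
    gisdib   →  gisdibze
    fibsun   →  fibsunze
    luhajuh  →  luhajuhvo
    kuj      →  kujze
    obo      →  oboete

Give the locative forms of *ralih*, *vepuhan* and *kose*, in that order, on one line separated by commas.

ralihvo, vepuhanze, koseete

The alternation tracks the final sound of the stem — -vo when the stem ends in a voiceless consonant (*kokimit*, *dus*, *luhajuh*); -ze when the stem ends in a voiced consonant (*gisdib*, *fibsun*, *kuj*); -ete when the stem ends in a vowel (*munule*, *obo*).
*ralih* — final sound /h/ (a voiceless consonant) → -vo → *ralihvo*.
*vepuhan*: final sound = /n/, a voiced consonant → -ze → *vepuhanze*.
*kose* — final sound /e/ (a vowel) → -ete → *koseete*.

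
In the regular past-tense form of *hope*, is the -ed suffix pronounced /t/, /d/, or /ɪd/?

/t/

The stem *hope* ends in a voiceless consonant other than /t/.
The -ed suffix is realized as /ɪd/ after /t, d/; as /t/ after other voiceless consonants; and as /d/ after other voiced sounds.
So -ed on *hope* is pronounced /t/.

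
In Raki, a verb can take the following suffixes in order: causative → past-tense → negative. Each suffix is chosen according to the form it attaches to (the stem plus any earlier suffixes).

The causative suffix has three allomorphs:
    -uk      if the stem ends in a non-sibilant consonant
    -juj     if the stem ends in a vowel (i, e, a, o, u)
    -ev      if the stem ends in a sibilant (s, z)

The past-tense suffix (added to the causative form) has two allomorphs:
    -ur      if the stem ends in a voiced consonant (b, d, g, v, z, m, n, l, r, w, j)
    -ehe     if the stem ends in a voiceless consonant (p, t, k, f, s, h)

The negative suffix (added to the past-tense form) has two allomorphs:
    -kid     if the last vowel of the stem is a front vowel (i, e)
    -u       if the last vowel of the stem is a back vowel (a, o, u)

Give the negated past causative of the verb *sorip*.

soripukehekid

*sorip*: final sound = /p/, a non-sibilant consonant → -uk → *soripuk*.
The causative form *soripuk*: final consonant = /k/, voiceless → -ehe → *soripukehe*.
Since the last vowel of the past-tense form *soripukehe* is /e/ (a front vowel), it takes -kid, giving *soripukehekid*.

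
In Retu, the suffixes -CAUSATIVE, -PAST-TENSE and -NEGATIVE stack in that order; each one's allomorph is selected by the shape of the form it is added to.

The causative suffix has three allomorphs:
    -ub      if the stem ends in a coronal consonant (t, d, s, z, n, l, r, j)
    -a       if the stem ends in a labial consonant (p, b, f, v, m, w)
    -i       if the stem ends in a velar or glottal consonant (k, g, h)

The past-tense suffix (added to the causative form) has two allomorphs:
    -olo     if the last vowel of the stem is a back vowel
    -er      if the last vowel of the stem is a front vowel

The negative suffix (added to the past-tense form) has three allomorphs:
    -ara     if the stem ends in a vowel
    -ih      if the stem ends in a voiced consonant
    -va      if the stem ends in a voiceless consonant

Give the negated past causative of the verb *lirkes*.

lirkesuboloara

Since the final consonant of *lirkes* is /s/ (coronal), it takes -ub, giving *lirkesub*.
The causative form *lirkesub*: last vowel = /u/, a back vowel → -olo → *lirkesubolo*.
The final sound of the past-tense form *lirkesubolo* is /o/, which is a vowel, so the negative suffix is -ara, giving *lirkesuboloara*.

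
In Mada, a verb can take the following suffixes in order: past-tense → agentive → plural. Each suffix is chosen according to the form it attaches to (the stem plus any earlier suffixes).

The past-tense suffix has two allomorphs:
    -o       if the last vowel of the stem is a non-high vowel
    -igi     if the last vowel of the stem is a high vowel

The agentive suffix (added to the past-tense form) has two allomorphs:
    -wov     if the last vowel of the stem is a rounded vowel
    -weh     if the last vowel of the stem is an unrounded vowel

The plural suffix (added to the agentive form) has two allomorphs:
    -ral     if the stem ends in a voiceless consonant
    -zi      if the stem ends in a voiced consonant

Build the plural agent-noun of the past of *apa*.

Since the last vowel of *apa* is /a/ (a non-high vowel), it takes -o, giving *apao*.
Since the last vowel of the past-tense form *apao* is /o/ (a rounded vowel), it takes -wov, giving *apaowov*.
The agentive form *apaowov* — final consonant /v/ (voiced) → -zi → *apaowovzi*.

apaowovzi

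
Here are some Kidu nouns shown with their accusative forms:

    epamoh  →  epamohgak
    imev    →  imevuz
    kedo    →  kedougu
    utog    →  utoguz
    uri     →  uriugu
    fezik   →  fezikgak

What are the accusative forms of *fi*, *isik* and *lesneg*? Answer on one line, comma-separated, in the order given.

fiugu, isikgak, lesneguz

The pattern is voicing of the final sound: -gak when the stem ends in a voiceless consonant (*epamoh*, *fezik*); -uz when the stem ends in a voiced consonant (*imev*, *utog*); -ugu when the stem ends in a vowel (*kedo*, *uri*).
Since the final sound of *fi* is /i/ (a vowel), it takes -ugu, giving *fiugu*.
*isik* — final sound /k/ (a voiceless consonant) → -gak → *isikgak*.
The final sound of *lesneg* is /g/, which is a voiced consonant, so the suffix is -uz, giving *lesneguz*.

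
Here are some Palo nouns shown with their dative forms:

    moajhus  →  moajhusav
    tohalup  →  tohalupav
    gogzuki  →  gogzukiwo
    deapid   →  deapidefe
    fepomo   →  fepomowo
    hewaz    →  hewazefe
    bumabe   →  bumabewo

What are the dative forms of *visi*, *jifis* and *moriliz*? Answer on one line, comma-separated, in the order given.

The suffix is conditioned by the final sound: -av when the stem ends in a voiceless consonant (*moajhus*, *tohalup*); -efe when the stem ends in a voiced consonant (*deapid*, *hewaz*); -wo when the stem ends in a vowel (*gogzuki*, *fepomo*, *bumabe*).
*visi* — final sound /i/ (a vowel) → -wo → *visiwo*.
*jifis* — final sound /s/ (a voiceless consonant) → -av → *jifisav*.
The final sound of *moriliz* is /z/, which is a voiced consonant, so the suffix is -efe, giving *morilizefe*.

visiwo, jifisav, morilizefe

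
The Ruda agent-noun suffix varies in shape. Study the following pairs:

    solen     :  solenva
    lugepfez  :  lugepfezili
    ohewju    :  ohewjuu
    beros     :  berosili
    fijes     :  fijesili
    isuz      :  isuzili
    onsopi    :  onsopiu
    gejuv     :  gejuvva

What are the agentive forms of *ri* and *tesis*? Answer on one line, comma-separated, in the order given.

riu, tesisili

The pattern is sibilance of the final sound: -ili when the stem ends in a sibilant (*lugepfez*, *beros*, *fijes*, *isuz*); -va when the stem ends in a non-sibilant consonant (*solen*, *gejuv*); -u when the stem ends in a vowel (*ohewju*, *onsopi*).
The final sound of *ri* is /i/, which is a vowel, so the suffix is -u, giving *riu*.
The final sound of *tesis* is /s/, which is a sibilant, so the suffix is -ili, giving *tesisili*.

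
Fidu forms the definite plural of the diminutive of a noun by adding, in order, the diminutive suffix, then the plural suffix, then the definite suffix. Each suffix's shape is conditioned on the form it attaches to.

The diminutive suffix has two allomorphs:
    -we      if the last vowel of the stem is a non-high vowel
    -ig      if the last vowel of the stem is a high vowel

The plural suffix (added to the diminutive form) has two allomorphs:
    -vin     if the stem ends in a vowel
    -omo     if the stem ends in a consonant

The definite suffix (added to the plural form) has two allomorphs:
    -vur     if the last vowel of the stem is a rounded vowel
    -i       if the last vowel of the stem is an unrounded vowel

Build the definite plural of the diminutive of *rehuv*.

The last vowel of *rehuv* is /u/, which is a high vowel, so the diminutive suffix is -ig, giving *rehuvig*.
The diminutive form *rehuvig* — final sound /g/ (a consonant) → -omo → *rehuvigomo*.
The plural form *rehuvigomo* — last vowel /o/ (a rounded vowel) → -vur → *rehuvigomovur*.

rehuvigomovur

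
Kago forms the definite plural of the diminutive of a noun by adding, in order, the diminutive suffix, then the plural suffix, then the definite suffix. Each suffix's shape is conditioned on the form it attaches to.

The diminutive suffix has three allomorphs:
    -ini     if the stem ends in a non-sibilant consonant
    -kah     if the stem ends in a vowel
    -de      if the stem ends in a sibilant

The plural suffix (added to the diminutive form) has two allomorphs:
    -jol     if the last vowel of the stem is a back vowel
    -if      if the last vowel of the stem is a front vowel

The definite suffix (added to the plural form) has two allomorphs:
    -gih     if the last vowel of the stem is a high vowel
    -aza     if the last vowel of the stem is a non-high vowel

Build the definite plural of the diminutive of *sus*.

*sus* — final sound /s/ (a sibilant) → -de → *susde*.
The diminutive form *susde*: last vowel = /e/, a front vowel → -if → *susdeif*.
Since the last vowel of the plural form *susdeif* is /i/ (a high vowel), it takes -gih, giving *susdeifgih*.

susdeifgih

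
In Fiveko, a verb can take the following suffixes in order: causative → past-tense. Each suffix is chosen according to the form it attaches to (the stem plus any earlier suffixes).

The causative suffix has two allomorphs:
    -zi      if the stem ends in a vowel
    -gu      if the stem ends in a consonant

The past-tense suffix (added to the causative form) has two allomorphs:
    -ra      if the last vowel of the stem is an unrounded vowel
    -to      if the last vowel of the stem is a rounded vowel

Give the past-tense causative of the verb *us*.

usguto

Since the final sound of *us* is /s/ (a consonant), it takes -gu, giving *usgu*.
The causative form *usgu* — last vowel /u/ (a rounded vowel) → -to → *usguto*.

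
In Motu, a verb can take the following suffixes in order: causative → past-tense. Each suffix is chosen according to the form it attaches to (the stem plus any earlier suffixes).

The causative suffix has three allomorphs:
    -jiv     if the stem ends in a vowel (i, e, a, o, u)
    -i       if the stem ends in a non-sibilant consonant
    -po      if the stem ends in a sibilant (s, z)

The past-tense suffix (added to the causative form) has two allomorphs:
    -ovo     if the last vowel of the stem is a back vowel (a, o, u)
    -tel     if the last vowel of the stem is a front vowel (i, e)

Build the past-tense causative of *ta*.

tajivtel

The final sound of *ta* is /a/, which is a vowel, so the causative suffix is -jiv, giving *tajiv*.
The causative form *tajiv*: last vowel = /i/, a front vowel → -tel → *tajivtel*.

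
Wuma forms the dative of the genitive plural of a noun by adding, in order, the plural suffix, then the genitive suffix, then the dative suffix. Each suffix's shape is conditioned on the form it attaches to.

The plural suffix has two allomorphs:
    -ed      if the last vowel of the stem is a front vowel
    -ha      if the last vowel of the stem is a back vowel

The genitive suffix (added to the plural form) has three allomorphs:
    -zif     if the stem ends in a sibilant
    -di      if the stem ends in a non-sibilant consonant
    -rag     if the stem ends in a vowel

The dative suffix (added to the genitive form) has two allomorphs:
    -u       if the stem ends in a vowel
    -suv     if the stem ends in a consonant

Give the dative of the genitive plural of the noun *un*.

The last vowel of *un* is /u/, which is a back vowel, so the plural suffix is -ha, giving *unha*.
The plural form *unha* — final sound /a/ (a vowel) → -rag → *unharag*.
The genitive form *unharag*: final sound = /g/, a consonant → -suv → *unharagsuv*.

unharagsuv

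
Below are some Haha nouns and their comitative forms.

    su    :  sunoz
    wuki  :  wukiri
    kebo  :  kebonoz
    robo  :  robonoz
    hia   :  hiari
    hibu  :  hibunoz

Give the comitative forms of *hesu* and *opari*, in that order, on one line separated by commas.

hesunoz, opariri

Looking at the last vowel of each stem: -noz when the last vowel of the stem is a rounded vowel (*su*, *kebo*, *robo*, *hibu*); -ri when the last vowel of the stem is an unrounded vowel (*wuki*, *hia*).
The last vowel of *hesu* is /u/, which is a rounded vowel, so the suffix is -noz, giving *hesunoz*.
*opari*: last vowel = /i/, an unrounded vowel → -ri → *opariri*.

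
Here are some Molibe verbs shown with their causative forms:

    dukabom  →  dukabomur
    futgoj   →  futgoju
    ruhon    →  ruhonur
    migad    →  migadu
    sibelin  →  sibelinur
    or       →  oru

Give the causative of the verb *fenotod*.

Looking at the final consonant of each stem: -ur when the stem ends in a nasal (*dukabom*, *ruhon*, *sibelin*); -u when the stem ends in a non-nasal consonant (*futgoj*, *migad*, *or*).
The final consonant of *fenotod* is /d/, which is non-nasal, so the suffix is -u, giving *fenotodu*.

fenotodu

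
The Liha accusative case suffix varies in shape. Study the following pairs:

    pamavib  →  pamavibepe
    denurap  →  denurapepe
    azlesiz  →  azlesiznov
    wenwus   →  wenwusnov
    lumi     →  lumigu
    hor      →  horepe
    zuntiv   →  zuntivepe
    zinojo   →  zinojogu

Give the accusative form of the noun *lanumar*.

Looking at the final sound of each stem: -nov when the stem ends in a sibilant (*azlesiz*, *wenwus*); -epe when the stem ends in a non-sibilant consonant (*pamavib*, *denurap*, *hor*, *zuntiv*); -gu when the stem ends in a vowel (*lumi*, *zinojo*).
Since the final sound of *lanumar* is /r/ (a non-sibilant consonant), it takes -epe, giving *lanumarepe*.

lanumarepe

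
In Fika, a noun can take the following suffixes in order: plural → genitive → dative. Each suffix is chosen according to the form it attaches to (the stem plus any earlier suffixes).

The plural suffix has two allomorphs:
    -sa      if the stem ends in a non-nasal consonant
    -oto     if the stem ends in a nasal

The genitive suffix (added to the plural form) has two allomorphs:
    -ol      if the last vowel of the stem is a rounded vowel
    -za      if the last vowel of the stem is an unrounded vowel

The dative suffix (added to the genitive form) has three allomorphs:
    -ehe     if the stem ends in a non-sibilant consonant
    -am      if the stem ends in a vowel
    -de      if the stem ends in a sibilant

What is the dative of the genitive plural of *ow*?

owsazaam

Since the final consonant of *ow* is /w/ (non-nasal), it takes -sa, giving *owsa*.
Since the last vowel of the plural form *owsa* is /a/ (an unrounded vowel), it takes -za, giving *owsaza*.
The genitive form *owsaza* — final sound /a/ (a vowel) → -am → *owsazaam*.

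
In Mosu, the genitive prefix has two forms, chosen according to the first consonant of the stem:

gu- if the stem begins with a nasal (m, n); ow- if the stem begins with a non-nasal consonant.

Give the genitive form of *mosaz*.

Since the first consonant of *mosaz* is /m/ (a nasal), it takes gu-, giving *gumosaz*.

gumosaz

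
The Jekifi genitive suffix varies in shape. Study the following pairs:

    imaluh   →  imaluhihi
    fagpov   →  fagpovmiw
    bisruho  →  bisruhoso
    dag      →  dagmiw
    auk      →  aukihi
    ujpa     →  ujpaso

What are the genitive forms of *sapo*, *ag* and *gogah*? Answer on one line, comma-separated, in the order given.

The pattern is voicing of the final sound: -ihi when the stem ends in a voiceless consonant (*imaluh*, *auk*); -miw when the stem ends in a voiced consonant (*fagpov*, *dag*); -so when the stem ends in a vowel (*bisruho*, *ujpa*).
Since the final sound of *sapo* is /o/ (a vowel), it takes -so, giving *saposo*.
The final sound of *ag* is /g/, which is a voiced consonant, so the suffix is -miw, giving *agmiw*.
*gogah*: final sound = /h/, a voiceless consonant → -ihi → *gogahihi*.

saposo, agmiw, gogahihi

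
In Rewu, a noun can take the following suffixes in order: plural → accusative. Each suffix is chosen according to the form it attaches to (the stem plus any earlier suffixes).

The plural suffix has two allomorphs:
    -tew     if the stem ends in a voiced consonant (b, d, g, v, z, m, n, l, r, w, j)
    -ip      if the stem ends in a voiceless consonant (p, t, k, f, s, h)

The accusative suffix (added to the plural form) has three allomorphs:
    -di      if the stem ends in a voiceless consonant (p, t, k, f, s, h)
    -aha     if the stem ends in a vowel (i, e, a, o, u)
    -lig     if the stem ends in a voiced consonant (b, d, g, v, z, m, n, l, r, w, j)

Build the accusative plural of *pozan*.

*pozan* — final consonant /n/ (voiced) → -tew → *pozantew*.
Since the final sound of the plural form *pozantew* is /w/ (a voiced consonant), it takes -lig, giving *pozantewlig*.

pozantewlig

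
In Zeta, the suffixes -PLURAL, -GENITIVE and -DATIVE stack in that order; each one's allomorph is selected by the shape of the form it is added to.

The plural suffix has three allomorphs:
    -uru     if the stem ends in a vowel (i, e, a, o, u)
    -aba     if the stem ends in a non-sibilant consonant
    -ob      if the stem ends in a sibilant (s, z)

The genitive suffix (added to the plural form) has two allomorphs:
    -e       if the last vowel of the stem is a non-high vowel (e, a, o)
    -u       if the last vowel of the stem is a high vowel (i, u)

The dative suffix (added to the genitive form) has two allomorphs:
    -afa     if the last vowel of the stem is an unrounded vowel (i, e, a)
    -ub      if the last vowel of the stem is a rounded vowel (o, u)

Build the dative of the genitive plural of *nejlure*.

Since the final sound of *nejlure* is /e/ (a vowel), it takes -uru, giving *nejlureuru*.
The plural form *nejlureuru* — last vowel /u/ (a high vowel) → -u → *nejlureuruu*.
Since the last vowel of the genitive form *nejlureuruu* is /u/ (a rounded vowel), it takes -ub, giving *nejlureuruuub*.

nejlureuruuub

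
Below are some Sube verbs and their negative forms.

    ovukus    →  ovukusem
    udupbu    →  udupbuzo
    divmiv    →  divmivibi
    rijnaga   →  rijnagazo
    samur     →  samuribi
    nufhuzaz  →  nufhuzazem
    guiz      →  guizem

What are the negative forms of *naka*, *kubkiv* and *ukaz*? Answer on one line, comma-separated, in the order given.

nakazo, kubkivibi, ukazem

Looking at the final sound of each stem: -em when the stem ends in a sibilant (*ovukus*, *nufhuzaz*, *guiz*); -ibi when the stem ends in a non-sibilant consonant (*divmiv*, *samur*); -zo when the stem ends in a vowel (*udupbu*, *rijnaga*).
The final sound of *naka* is /a/, which is a vowel, so the suffix is -zo, giving *nakazo*.
*kubkiv*: final sound = /v/, a non-sibilant consonant → -ibi → *kubkivibi*.
Since the final sound of *ukaz* is /z/ (a sibilant), it takes -em, giving *ukazem*.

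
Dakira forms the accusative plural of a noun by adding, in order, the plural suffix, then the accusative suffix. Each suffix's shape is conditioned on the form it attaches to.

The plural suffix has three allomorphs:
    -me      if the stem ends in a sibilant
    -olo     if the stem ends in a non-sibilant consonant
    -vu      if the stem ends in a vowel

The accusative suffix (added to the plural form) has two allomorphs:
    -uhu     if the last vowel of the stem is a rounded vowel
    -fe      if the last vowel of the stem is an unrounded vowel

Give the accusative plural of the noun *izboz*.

*izboz*: final sound = /z/, a sibilant → -me → *izbozme*.
The plural form *izbozme* — last vowel /e/ (an unrounded vowel) → -fe → *izbozmefe*.

izbozmefe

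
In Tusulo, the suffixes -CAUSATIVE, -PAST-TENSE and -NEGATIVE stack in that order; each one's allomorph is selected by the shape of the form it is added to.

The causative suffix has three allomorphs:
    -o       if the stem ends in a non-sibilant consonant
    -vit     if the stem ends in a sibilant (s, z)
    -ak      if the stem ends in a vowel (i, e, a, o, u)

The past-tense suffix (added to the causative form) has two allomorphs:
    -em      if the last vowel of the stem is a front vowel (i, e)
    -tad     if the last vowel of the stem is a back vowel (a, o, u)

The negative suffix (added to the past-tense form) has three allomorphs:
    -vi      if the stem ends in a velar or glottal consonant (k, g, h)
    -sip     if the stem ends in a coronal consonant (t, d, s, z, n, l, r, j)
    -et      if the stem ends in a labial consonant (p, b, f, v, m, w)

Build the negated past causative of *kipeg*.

kipegotadsip

*kipeg* — final sound /g/ (a non-sibilant consonant) → -o → *kipego*.
Since the last vowel of the causative form *kipego* is /o/ (a back vowel), it takes -tad, giving *kipegotad*.
Since the final consonant of the past-tense form *kipegotad* is /d/ (coronal), it takes -sip, giving *kipegotadsip*.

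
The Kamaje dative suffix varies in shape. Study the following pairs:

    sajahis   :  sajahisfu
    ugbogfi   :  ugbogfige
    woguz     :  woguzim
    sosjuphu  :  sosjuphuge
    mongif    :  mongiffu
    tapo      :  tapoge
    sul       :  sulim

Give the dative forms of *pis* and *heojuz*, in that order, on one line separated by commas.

pisfu, heojuzim

Looking at the final sound of each stem: -fu when the stem ends in a voiceless consonant (*sajahis*, *mongif*); -im when the stem ends in a voiced consonant (*woguz*, *sul*); -ge when the stem ends in a vowel (*ugbogfi*, *sosjuphu*, *tapo*).
*pis*: final sound = /s/, a voiceless consonant → -fu → *pisfu*.
*heojuz*: final sound = /z/, a voiced consonant → -im → *heojuzim*.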